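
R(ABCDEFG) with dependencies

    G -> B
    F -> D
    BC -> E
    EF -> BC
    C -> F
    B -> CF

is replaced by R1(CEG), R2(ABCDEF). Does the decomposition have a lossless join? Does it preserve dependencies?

Lossless test: (CE)⁺ = {BCDEF}, which is a superkey of neither fragment — lossy.
Dependency preservation: G → B is not contained in any single fragment, but the restricted closure of its left-hand side across the fragments still reaches the right-hand side; the remaining FDs each lie inside some fragment. All dependencies are preserved.

lossy but dependency-preserving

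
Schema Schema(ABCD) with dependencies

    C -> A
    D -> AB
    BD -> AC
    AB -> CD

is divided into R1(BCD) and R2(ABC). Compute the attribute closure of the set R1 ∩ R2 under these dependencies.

R1 ∩ R2 = {BC}.
C → A applies, adding A
AB → CD applies, adding D
Closure: {ABCD}.

ABCD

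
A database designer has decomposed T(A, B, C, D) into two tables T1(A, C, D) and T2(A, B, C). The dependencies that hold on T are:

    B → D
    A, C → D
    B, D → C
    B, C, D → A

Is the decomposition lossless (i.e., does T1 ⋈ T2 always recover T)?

Common attributes: T1 ∩ T2 = {A, C}.
Closure of {A, C}: A, C → D applies, adding D. So (A, C)⁺ = {A, C, D}.
This closure contains every attribute of T1, so T1 ∩ T2 → T1. The join is lossless.

Yes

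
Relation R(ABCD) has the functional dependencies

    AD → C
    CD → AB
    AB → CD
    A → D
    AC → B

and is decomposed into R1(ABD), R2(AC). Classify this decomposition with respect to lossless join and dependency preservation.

Lossless test: (A)⁺ = {ABCD}, which contains all of one fragment — lossless.
Dependency preservation: the restricted closure of {CD} across the fragments never reaches {AB}, so CD → AB cannot be enforced without a join — not preserved.

lossless but not dependency-preserving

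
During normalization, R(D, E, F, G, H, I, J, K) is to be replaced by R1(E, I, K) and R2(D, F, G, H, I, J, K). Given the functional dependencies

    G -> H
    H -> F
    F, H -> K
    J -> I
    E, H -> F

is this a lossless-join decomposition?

No

Common attributes: R1 ∩ R2 = {I, K}.
No dependency enlarges {I, K}, so (I, K)⁺ = {I, K}.
The closure contains neither all of R1 = {E, I, K} nor all of R2 = {D, F, G, H, I, J, K}, so the common attributes are not a superkey of either fragment. The join is lossy.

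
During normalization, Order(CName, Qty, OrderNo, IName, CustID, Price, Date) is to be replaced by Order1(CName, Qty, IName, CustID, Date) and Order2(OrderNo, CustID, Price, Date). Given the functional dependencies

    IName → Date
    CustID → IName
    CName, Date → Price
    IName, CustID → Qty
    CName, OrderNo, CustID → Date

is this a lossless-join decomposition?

Common attributes: Order1 ∩ Order2 = {CustID, Date}.
Closure of {CustID, Date}: CustID → IName applies, adding IName; IName, CustID → Qty applies, adding Qty. So (CustID, Date)⁺ = {Qty, IName, CustID, Date}.
The closure contains neither all of Order1 = {CName, Qty, IName, CustID, Date} nor all of Order2 = {OrderNo, CustID, Price, Date}, so the common attributes are not a superkey of either fragment. The join is lossy.

No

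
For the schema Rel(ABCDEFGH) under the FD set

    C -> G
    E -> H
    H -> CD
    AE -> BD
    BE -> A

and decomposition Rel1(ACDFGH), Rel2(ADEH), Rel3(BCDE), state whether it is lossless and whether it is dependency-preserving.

lossy and not dependency-preserving

Lossless test (chase): Rows 1 and 3 agree on C; apply C→G and equate their G entries. Rows 2 and 3 agree on E; apply E→H and equate their H entries. Rows 1 and 2 agree on H; apply H→CD and equate their CD entries. Rows 1 and 2 agree on C; apply C→G and equate their G entries. No row becomes fully distinguished — the join is lossy.
Dependency preservation: the restricted closure of {AE} across the fragments never reaches {BD}, so AE → BD cannot be enforced without a join — not preserved.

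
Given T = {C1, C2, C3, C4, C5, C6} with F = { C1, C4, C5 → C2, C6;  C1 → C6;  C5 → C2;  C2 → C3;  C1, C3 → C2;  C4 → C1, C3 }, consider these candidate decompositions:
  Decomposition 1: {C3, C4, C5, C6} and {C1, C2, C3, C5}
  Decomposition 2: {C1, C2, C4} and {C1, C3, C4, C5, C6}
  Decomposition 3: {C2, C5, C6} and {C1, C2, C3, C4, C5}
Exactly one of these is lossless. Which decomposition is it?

Decomposition 2

Decomposition 1: common = {C3, C5}, closure = {C2, C3, C5} → lossy.
Decomposition 2: common = {C1, C4}, closure = {C1, C2, C3, C4, C6} → lossless.
Decomposition 3: common = {C2, C5}, closure = {C2, C3, C5} → lossy.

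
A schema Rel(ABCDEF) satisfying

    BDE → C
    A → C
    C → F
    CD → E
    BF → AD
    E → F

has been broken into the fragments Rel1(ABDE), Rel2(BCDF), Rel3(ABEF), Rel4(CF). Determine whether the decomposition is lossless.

Yes

Chase test. Columns are ABCDEF; row i has aⱼ where attribute j ∈ Reli, else bᵢⱼ.
Initial tableau (one row per fragment):
  row 1: a1 a2 b13 a4 a5 b16
  row 2: b21 a2 a3 a4 b25 a6
  row 3: a1 a2 b33 b34 a5 a6
  row 4: b41 b42 a3 b44 b45 a6
Rows 1 and 3 agree on A; apply A→C and equate their C entries.
Rows 1 and 3 agree on C; apply C→F and equate their F entries.
Rows 1 and 2 agree on BF; apply BF→AD and equate their AD entries.
Rows 1 and 3 agree on BF; apply BF→AD and equate their AD entries.
Rows 1 and 2 agree on A; apply A→C and equate their C entries.
Rows 1 and 2 agree on CD; apply CD→E and equate their E entries.
Row 1 is now all distinguished symbols — the join is lossless.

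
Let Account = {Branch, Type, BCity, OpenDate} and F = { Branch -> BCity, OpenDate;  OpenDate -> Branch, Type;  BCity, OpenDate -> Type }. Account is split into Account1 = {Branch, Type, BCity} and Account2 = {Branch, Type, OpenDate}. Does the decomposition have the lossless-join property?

Yes

Common attributes: Account1 ∩ Account2 = {Branch, Type}.
Closure of {Branch, Type}: Branch → BCity, OpenDate applies, adding BCity, OpenDate. So (Branch, Type)⁺ = {Branch, Type, BCity, OpenDate}.
This closure contains every attribute of Account1, so Account1 ∩ Account2 → Account1. The join is lossless.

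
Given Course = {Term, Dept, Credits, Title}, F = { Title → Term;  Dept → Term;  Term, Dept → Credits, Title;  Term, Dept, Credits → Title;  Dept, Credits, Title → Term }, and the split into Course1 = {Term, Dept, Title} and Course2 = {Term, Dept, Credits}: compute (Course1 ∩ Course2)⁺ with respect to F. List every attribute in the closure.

Term, Dept, Credits, Title

Course1 ∩ Course2 = {Term, Dept}.
Term, Dept → Credits, Title applies, adding Credits, Title
Closure: {Term, Dept, Credits, Title}.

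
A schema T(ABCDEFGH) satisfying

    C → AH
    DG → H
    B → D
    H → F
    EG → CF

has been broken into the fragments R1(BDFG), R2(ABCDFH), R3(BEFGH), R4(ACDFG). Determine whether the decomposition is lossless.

Chase test. Columns are ABCDEFGH; row i has aⱼ where attribute j ∈ Ri, else bᵢⱼ.
Initial tableau (one row per fragment):
  row 1: b11 a2 b13 a4 b15 a6 a7 b18
  row 2: a1 a2 a3 a4 b25 a6 b27 a8
  row 3: b31 a2 b33 b34 a5 a6 a7 a8
  row 4: a1 b42 a3 a4 b45 a6 a7 b48
Rows 2 and 4 agree on C; apply C→AH and equate their AH entries.
Rows 1 and 4 agree on DG; apply DG→H and equate their H entries.
Rows 1 and 3 agree on B; apply B→D and equate their D entries.
No row becomes fully distinguished — the join is lossy.

No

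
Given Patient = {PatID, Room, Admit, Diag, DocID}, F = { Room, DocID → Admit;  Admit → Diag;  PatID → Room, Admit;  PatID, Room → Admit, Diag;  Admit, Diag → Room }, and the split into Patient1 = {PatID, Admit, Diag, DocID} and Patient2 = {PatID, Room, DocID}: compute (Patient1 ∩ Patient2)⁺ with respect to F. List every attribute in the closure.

PatID, Room, Admit, Diag, DocID

Patient1 ∩ Patient2 = {PatID, DocID}.
PatID → Room, Admit applies, adding Room, Admit
PatID, Room → Admit, Diag applies, adding Diag
Closure: {PatID, Room, Admit, Diag, DocID}.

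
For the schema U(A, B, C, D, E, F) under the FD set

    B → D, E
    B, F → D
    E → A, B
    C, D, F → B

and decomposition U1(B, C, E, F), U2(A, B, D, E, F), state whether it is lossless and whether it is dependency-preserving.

Lossless test: (B, E, F)⁺ = {A, B, D, E, F}, which contains all of one fragment — lossless.
Dependency preservation: the restricted closure of {C, D, F} across the fragments never reaches {B}, so C, D, F → B cannot be enforced without a join — not preserved.

lossless but not dependency-preserving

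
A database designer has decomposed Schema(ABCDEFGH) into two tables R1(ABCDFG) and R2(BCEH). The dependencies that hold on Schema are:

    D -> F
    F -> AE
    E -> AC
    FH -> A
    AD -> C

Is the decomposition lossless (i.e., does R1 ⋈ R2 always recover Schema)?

Common attributes: R1 ∩ R2 = {BC}.
No dependency enlarges {BC}, so (BC)⁺ = {BC}.
The closure contains neither all of R1 = {ABCDFG} nor all of R2 = {BCEH}, so the common attributes are not a superkey of either fragment. The join is lossy.

No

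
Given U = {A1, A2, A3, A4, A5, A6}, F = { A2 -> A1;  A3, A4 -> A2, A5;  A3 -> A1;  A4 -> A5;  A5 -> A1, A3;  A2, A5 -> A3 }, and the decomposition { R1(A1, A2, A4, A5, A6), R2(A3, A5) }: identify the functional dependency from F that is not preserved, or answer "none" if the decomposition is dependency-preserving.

A3 -> A1

Check A3 → A1: no single fragment contains all of {A1, A3}, and the restricted closure of {A3} across the fragments never reaches {A1}.
A2 → A1 is preserved.
A3, A4 → A2, A5 is preserved.
A4 → A5 is preserved.
A5 → A1, A3 is preserved.
A2, A5 → A3 is preserved.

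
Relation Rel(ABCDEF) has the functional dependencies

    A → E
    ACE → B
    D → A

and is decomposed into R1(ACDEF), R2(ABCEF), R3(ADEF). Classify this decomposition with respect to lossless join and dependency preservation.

lossless and dependency-preserving

Lossless test (chase): Rows 1 and 2 agree on ACE; apply ACE→B and equate their B entries. Row 1 is now all distinguished symbols — the join is lossless.
Dependency preservation: every FD's attributes lie within a single fragment, so each can be enforced locally — preserved.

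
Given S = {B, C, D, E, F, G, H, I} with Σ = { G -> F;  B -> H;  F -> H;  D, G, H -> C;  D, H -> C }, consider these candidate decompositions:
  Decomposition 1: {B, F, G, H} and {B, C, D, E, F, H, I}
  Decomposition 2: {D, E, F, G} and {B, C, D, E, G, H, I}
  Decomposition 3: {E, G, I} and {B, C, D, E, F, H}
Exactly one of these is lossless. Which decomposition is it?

Decomposition 2

Decomposition 1: common = {B, F, H}, closure = {B, F, H} → lossy.
Decomposition 2: common = {D, E, G}, closure = {C, D, E, F, G, H} → lossless.
Decomposition 3: common = {E}, closure = {E} → lossy.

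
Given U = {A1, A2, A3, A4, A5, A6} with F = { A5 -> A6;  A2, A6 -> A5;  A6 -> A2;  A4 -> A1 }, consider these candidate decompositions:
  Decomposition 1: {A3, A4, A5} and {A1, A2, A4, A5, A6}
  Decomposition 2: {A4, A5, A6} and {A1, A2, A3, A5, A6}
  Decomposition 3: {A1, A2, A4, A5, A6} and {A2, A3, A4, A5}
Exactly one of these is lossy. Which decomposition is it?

Decomposition 2

Decomposition 1: common = {A4, A5}, closure = {A1, A2, A4, A5, A6} → lossless.
Decomposition 2: common = {A5, A6}, closure = {A2, A5, A6} → lossy.
Decomposition 3: common = {A2, A4, A5}, closure = {A1, A2, A4, A5, A6} → lossless.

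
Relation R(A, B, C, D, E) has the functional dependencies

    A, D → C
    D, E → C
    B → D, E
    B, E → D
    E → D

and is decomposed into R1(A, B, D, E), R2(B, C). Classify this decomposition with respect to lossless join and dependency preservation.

Lossless test: (B)⁺ = {B, C, D, E}, which contains all of one fragment — lossless.
Dependency preservation: the restricted closure of {A, D} across the fragments never reaches {C}, so A, D → C cannot be enforced without a join — not preserved.

lossless but not dependency-preserving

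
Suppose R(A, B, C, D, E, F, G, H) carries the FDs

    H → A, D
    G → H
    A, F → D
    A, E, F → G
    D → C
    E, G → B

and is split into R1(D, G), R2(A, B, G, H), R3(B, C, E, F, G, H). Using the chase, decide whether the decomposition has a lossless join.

Chase test. Columns are A, B, C, D, E, F, G, H; row i has aⱼ where attribute j ∈ Ri, else bᵢⱼ.
Initial tableau (one row per fragment):
  row 1: b11 b12 b13 a4 b15 b16 a7 b18
  row 2: a1 a2 b23 b24 b25 b26 a7 a8
  row 3: b31 a2 a3 b34 a5 a6 a7 a8
Rows 2 and 3 agree on H; apply H→A, D and equate their A, D entries.
Rows 1 and 2 agree on G; apply G→H and equate their H entries.
Rows 2 and 3 agree on D; apply D→C and equate their C entries.
Rows 1 and 2 agree on H; apply H→A, D and equate their A, D entries.
Rows 1 and 2 agree on D; apply D→C and equate their C entries.
Row 3 is now all distinguished symbols — the join is lossless.

Yes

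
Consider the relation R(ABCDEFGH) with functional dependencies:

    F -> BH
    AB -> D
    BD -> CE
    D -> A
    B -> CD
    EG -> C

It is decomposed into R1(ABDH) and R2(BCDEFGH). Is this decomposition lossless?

Common attributes: R1 ∩ R2 = {BDH}.
Closure of {BDH}: BD → CE applies, adding CE; D → A applies, adding A. So (BDH)⁺ = {ABCDEH}.
This closure contains every attribute of R1, so R1 ∩ R2 → R1. The join is lossless.

Yes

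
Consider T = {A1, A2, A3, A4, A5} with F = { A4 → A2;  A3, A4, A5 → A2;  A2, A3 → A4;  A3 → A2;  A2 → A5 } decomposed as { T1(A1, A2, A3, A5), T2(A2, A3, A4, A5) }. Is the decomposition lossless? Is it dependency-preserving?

lossless and dependency-preserving

Lossless test: (A2, A3, A5)⁺ = {A2, A3, A4, A5}, which contains all of one fragment — lossless.
Dependency preservation: every FD's attributes lie within a single fragment, so each can be enforced locally — preserved.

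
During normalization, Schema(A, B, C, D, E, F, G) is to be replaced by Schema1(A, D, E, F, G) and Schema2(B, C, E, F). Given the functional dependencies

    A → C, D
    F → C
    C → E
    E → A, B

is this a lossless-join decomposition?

Yes

Common attributes: Schema1 ∩ Schema2 = {E, F}.
Closure of {E, F}: F → C applies, adding C; E → A, B applies, adding A, B; A → C, D applies, adding D. So (E, F)⁺ = {A, B, C, D, E, F}.
This closure contains every attribute of Schema2, so Schema1 ∩ Schema2 → Schema2. The join is lossless.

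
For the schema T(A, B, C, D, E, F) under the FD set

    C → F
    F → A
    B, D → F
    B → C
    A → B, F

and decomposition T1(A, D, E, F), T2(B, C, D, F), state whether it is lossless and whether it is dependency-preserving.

lossless and dependency-preserving

Lossless test: (D, F)⁺ = {A, B, C, D, F}, which contains all of one fragment — lossless.
Dependency preservation: A → B, F is not contained in any single fragment, but the restricted closure of its left-hand side across the fragments still reaches the right-hand side; the remaining FDs each lie inside some fragment. All dependencies are preserved.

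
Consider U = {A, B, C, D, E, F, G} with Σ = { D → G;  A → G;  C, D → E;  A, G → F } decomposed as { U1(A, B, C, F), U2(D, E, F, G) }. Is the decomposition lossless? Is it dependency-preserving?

lossy and not dependency-preserving

Lossless test: (F)⁺ = {F}, which is a superkey of neither fragment — lossy.
Dependency preservation: the restricted closure of {A} across the fragments never reaches {G}, so A → G cannot be enforced without a join — not preserved.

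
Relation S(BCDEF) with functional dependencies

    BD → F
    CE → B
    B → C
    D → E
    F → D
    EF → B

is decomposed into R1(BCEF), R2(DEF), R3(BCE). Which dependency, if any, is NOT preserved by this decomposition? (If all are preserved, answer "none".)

Check BD → F: no single fragment contains all of {BDF}, and the restricted closure of {BD} across the fragments never reaches {F}.
CE → B is preserved.
B → C is preserved.
D → E is preserved.
F → D is preserved.
EF → B is preserved.

BD → F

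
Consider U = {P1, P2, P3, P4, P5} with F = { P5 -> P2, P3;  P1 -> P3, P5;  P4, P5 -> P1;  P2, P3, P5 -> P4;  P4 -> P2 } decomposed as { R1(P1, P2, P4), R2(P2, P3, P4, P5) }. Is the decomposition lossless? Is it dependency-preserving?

Lossless test: (P2, P4)⁺ = {P2, P4}, which is a superkey of neither fragment — lossy.
Dependency preservation: the restricted closure of {P1} across the fragments never reaches {P3, P5}, so P1 → P3, P5 cannot be enforced without a join — not preserved.

lossy and not dependency-preserving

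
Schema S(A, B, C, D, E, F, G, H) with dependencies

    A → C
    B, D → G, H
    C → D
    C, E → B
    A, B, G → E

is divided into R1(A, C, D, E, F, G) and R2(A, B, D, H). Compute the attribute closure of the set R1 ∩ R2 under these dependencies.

R1 ∩ R2 = {A, D}.
A → C applies, adding C
Closure: {A, C, D}.

A, C, D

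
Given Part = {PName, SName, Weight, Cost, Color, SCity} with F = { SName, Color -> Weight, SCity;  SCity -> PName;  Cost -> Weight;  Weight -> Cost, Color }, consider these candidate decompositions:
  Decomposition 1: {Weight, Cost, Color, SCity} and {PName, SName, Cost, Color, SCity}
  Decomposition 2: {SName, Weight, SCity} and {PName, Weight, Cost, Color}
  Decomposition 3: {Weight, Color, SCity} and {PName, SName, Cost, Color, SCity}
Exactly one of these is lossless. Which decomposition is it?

Decomposition 1: common = {Cost, Color, SCity}, closure = {PName, Weight, Cost, Color, SCity} → lossless.
Decomposition 2: common = {Weight}, closure = {Weight, Cost, Color} → lossy.
Decomposition 3: common = {Color, SCity}, closure = {PName, Color, SCity} → lossy.

Decomposition 1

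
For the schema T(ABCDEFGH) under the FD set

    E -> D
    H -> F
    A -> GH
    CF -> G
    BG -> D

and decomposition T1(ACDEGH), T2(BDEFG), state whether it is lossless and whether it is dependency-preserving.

lossy and not dependency-preserving

Lossless test: (DEG)⁺ = {DEG}, which is a superkey of neither fragment — lossy.
Dependency preservation: the restricted closure of {H} across the fragments never reaches {F}, so H → F cannot be enforced without a join — not preserved.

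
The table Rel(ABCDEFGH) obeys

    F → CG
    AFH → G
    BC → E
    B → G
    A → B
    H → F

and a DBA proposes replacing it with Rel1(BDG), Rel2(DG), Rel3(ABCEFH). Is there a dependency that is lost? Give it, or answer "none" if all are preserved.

Check F → CG: no single fragment contains all of {CFG}, and the restricted closure of {F} across the fragments never reaches {CG}.
AFH → G is preserved.
BC → E is preserved.
B → G is preserved.
A → B is preserved.
H → F is preserved.

F → CG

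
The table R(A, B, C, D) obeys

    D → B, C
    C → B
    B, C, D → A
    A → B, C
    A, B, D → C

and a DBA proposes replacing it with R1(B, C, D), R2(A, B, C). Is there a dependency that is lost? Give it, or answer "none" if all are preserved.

B, C, D → A

Check B, C, D → A: no single fragment contains all of {A, B, C, D}, and the restricted closure of {B, C, D} across the fragments never reaches {A}.
D → B, C is preserved.
C → B is preserved.
A → B, C is preserved.
A, B, D → C is preserved.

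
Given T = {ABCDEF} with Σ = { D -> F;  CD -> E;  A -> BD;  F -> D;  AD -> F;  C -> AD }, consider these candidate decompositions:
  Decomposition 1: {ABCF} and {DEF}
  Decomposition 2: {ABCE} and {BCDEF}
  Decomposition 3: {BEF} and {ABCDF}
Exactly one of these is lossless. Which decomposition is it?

Decomposition 2

Decomposition 1: common = {F}, closure = {DF} → lossy.
Decomposition 2: common = {BCE}, closure = {ABCDEF} → lossless.
Decomposition 3: common = {BF}, closure = {BDF} → lossy.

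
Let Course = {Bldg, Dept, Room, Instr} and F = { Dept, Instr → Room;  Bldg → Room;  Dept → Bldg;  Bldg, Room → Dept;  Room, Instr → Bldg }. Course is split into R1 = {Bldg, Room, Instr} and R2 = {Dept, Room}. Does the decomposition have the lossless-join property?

No

Common attributes: R1 ∩ R2 = {Room}.
No dependency enlarges {Room}, so (Room)⁺ = {Room}.
The closure contains neither all of R1 = {Bldg, Room, Instr} nor all of R2 = {Dept, Room}, so the common attributes are not a superkey of either fragment. The join is lossy.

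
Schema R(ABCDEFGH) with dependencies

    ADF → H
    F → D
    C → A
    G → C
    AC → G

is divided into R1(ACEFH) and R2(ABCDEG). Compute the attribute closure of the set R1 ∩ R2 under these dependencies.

ACEG

R1 ∩ R2 = {ACE}.
AC → G applies, adding G
Closure: {ACEG}.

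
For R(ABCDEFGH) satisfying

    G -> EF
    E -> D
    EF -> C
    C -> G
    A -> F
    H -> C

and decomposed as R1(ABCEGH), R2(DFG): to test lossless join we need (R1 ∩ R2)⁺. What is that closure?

CDEFG

R1 ∩ R2 = {G}.
G → EF applies, adding EF
E → D applies, adding D
EF → C applies, adding C
Closure: {CDEFG}.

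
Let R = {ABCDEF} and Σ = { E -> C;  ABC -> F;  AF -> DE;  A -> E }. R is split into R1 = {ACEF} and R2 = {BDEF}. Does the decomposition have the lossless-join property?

Common attributes: R1 ∩ R2 = {EF}.
Closure of {EF}: E → C applies, adding C. So (EF)⁺ = {CEF}.
The closure contains neither all of R1 = {ACEF} nor all of R2 = {BDEF}, so the common attributes are not a superkey of either fragment. The join is lossy.

No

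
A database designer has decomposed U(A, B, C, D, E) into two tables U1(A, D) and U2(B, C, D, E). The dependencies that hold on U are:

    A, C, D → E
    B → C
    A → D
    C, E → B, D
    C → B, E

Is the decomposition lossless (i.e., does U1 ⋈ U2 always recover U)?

No

Common attributes: U1 ∩ U2 = {D}.
No dependency enlarges {D}, so (D)⁺ = {D}.
The closure contains neither all of U1 = {A, D} nor all of U2 = {B, C, D, E}, so the common attributes are not a superkey of either fragment. The join is lossy.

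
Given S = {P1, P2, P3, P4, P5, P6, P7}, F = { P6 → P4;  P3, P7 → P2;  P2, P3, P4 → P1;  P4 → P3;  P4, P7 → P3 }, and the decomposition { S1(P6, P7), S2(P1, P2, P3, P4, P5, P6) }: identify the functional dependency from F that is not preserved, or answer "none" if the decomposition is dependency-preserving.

P3, P7 → P2

Check P3, P7 → P2: no single fragment contains all of {P2, P3, P7}, and the restricted closure of {P3, P7} across the fragments never reaches {P2}.
P6 → P4 is preserved.
P2, P3, P4 → P1 is preserved.
P4 → P3 is preserved.
P4, P7 → P3 is preserved.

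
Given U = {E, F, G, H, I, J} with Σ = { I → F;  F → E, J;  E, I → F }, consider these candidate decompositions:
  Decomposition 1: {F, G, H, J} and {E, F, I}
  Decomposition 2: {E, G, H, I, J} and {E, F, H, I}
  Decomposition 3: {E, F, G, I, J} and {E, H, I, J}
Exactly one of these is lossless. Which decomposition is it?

Decomposition 2

Decomposition 1: common = {F}, closure = {E, F, J} → lossy.
Decomposition 2: common = {E, H, I}, closure = {E, F, H, I, J} → lossless.
Decomposition 3: common = {E, I, J}, closure = {E, F, I, J} → lossy.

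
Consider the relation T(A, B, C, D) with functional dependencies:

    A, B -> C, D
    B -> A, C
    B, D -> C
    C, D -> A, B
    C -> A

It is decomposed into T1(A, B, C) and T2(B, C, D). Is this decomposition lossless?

Common attributes: T1 ∩ T2 = {B, C}.
Closure of {B, C}: B → A, C applies, adding A; A, B → C, D applies, adding D. So (B, C)⁺ = {A, B, C, D}.
This closure contains every attribute of T1, so T1 ∩ T2 → T1. The join is lossless.

Yes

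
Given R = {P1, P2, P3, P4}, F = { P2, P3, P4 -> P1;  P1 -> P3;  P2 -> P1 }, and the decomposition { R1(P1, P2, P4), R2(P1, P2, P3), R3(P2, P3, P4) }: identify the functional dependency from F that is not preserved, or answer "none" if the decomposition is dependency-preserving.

none

P2, P3, P4 → P1: restricted closure across fragments reaches P1.
P1 → P3 lies within R2.
P2 → P1 lies within R1.
Every dependency is enforceable on the fragments, so the decomposition is dependency-preserving.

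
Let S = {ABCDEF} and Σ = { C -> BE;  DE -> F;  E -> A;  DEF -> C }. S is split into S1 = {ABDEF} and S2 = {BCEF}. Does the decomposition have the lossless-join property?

No

Common attributes: S1 ∩ S2 = {BEF}.
Closure of {BEF}: E → A applies, adding A. So (BEF)⁺ = {ABEF}.
The closure contains neither all of S1 = {ABDEF} nor all of S2 = {BCEF}, so the common attributes are not a superkey of either fragment. The join is lossy.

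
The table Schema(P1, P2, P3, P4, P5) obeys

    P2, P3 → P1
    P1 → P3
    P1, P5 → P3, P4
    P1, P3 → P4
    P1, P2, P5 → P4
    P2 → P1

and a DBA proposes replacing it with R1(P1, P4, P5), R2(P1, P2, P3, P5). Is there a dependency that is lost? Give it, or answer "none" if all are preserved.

P2, P3 → P1 lies within R2.
P1 → P3 lies within R2.
P1, P5 → P3, P4: restricted closure across fragments reaches P3, P4.
P1, P3 → P4: restricted closure across fragments reaches P4.
P1, P2, P5 → P4: restricted closure across fragments reaches P4.
P2 → P1 lies within R2.
Every dependency is enforceable on the fragments, so the decomposition is dependency-preserving.

none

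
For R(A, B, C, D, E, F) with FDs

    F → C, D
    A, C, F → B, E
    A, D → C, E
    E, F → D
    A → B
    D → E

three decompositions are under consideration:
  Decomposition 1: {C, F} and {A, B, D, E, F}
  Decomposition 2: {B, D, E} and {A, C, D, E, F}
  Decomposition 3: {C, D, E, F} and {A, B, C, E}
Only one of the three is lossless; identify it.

Decomposition 1: common = {F}, closure = {C, D, E, F} → lossless.
Decomposition 2: common = {D, E}, closure = {D, E} → lossy.
Decomposition 3: common = {C, E}, closure = {C, E} → lossy.

Decomposition 1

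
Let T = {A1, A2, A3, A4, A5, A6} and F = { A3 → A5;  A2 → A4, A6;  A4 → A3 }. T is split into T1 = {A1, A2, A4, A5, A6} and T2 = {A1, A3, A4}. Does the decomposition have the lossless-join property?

Common attributes: T1 ∩ T2 = {A1, A4}.
Closure of {A1, A4}: A4 → A3 applies, adding A3; A3 → A5 applies, adding A5. So (A1, A4)⁺ = {A1, A3, A4, A5}.
This closure contains every attribute of T2, so T1 ∩ T2 → T2. The join is lossless.

Yes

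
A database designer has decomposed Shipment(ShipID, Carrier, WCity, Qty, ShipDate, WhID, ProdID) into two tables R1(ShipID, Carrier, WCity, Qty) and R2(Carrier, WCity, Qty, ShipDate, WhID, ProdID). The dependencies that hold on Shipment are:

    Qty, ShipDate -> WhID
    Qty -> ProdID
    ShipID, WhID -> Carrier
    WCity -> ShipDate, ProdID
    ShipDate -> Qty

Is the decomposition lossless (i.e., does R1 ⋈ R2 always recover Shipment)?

Yes

Common attributes: R1 ∩ R2 = {Carrier, WCity, Qty}.
Closure of {Carrier, WCity, Qty}: Qty → ProdID applies, adding ProdID; WCity → ShipDate, ProdID applies, adding ShipDate; Qty, ShipDate → WhID applies, adding WhID. So (Carrier, WCity, Qty)⁺ = {Carrier, WCity, Qty, ShipDate, WhID, ProdID}.
This closure contains every attribute of R2, so R1 ∩ R2 → R2. The join is lossless.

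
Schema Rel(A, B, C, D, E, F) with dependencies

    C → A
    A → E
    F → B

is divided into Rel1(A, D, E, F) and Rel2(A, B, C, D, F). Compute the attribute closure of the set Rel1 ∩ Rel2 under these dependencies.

Rel1 ∩ Rel2 = {A, D, F}.
A → E applies, adding E
F → B applies, adding B
Closure: {A, B, D, E, F}.

A, B, D, E, F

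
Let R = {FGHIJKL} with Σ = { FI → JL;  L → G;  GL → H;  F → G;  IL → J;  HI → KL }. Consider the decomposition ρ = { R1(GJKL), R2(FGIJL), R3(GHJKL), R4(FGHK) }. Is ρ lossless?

No

Chase test. Columns are FGHIJKL; row i has aⱼ where attribute j ∈ Ri, else bᵢⱼ.
Initial tableau (one row per fragment):
  row 1: b11 a2 b13 b14 a5 a6 a7
  row 2: a1 a2 b23 a4 a5 b26 a7
  row 3: b31 a2 a3 b34 a5 a6 a7
  row 4: a1 a2 a3 b44 b45 a6 b47
Rows 1 and 2 agree on GL; apply GL→H and equate their H entries.
Rows 1 and 3 agree on GL; apply GL→H and equate their H entries.
No row becomes fully distinguished — the join is lossy.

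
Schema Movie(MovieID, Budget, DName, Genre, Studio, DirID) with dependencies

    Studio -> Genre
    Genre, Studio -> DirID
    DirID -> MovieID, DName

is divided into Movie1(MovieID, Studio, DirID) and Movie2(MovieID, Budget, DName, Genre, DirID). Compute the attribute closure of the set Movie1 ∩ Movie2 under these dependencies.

Movie1 ∩ Movie2 = {MovieID, DirID}.
DirID → MovieID, DName applies, adding DName
Closure: {MovieID, DName, DirID}.

MovieID, DName, DirID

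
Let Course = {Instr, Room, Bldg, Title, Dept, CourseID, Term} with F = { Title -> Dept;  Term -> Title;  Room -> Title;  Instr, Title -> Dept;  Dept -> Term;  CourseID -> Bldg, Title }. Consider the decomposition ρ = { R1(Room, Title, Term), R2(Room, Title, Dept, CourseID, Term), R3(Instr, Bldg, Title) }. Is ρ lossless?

No

Chase test. Columns are Instr, Room, Bldg, Title, Dept, CourseID, Term; row i has aⱼ where attribute j ∈ Ri, else bᵢⱼ.
Initial tableau (one row per fragment):
  row 1: b11 a2 b13 a4 b15 b16 a7
  row 2: b21 a2 b23 a4 a5 a6 a7
  row 3: a1 b32 a3 a4 b35 b36 b37
Rows 1 and 2 agree on Title; apply Title→Dept and equate their Dept entries.
Rows 1 and 3 agree on Title; apply Title→Dept and equate their Dept entries.
Rows 1 and 3 agree on Dept; apply Dept→Term and equate their Term entries.
No row becomes fully distinguished — the join is lossy.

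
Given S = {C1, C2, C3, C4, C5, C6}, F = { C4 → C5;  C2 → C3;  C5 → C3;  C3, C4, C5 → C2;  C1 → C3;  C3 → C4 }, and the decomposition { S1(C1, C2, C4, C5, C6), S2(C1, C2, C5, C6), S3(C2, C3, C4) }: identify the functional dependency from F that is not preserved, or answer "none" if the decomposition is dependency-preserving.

none

C4 → C5 lies within S1.
C2 → C3 lies within S3.
C5 → C3: restricted closure across fragments reaches C3.
C3, C4, C5 → C2: restricted closure across fragments reaches C2.
C1 → C3: restricted closure across fragments reaches C3.
C3 → C4 lies within S3.
Every dependency is enforceable on the fragments, so the decomposition is dependency-preserving.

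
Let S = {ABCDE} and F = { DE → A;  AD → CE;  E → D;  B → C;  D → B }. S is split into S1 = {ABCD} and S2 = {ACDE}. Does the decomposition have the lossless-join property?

Common attributes: S1 ∩ S2 = {ACD}.
Closure of {ACD}: AD → CE applies, adding E; D → B applies, adding B. So (ACD)⁺ = {ABCDE}.
This closure contains every attribute of S1, so S1 ∩ S2 → S1. The join is lossless.

Yes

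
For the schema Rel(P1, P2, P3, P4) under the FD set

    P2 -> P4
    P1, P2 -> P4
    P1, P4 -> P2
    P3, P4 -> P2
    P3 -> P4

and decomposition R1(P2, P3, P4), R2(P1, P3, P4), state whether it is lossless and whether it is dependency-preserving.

lossless but not dependency-preserving

Lossless test: (P3, P4)⁺ = {P2, P3, P4}, which contains all of one fragment — lossless.
Dependency preservation: the restricted closure of {P1, P4} across the fragments never reaches {P2}, so P1, P4 → P2 cannot be enforced without a join — not preserved.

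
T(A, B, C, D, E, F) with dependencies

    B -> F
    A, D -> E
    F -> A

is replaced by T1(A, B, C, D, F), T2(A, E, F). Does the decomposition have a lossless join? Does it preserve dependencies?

lossy and not dependency-preserving

Lossless test: (A, F)⁺ = {A, F}, which is a superkey of neither fragment — lossy.
Dependency preservation: the restricted closure of {A, D} across the fragments never reaches {E}, so A, D → E cannot be enforced without a join — not preserved.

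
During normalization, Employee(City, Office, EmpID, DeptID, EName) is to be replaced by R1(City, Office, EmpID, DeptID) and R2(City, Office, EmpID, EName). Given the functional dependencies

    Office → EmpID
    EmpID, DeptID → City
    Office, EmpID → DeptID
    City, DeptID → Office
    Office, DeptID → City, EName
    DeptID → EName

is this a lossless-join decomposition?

Common attributes: R1 ∩ R2 = {City, Office, EmpID}.
Closure of {City, Office, EmpID}: Office, EmpID → DeptID applies, adding DeptID; Office, DeptID → City, EName applies, adding EName. So (City, Office, EmpID)⁺ = {City, Office, EmpID, DeptID, EName}.
This closure contains every attribute of R1, so R1 ∩ R2 → R1. The join is lossless.

Yes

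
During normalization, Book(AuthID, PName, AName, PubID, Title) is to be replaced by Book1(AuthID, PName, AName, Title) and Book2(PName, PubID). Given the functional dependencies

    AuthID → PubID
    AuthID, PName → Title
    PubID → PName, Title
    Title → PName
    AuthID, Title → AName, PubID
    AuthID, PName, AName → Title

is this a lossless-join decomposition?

No

Common attributes: Book1 ∩ Book2 = {PName}.
No dependency enlarges {PName}, so (PName)⁺ = {PName}.
The closure contains neither all of Book1 = {AuthID, PName, AName, Title} nor all of Book2 = {PName, PubID}, so the common attributes are not a superkey of either fragment. The join is lossy.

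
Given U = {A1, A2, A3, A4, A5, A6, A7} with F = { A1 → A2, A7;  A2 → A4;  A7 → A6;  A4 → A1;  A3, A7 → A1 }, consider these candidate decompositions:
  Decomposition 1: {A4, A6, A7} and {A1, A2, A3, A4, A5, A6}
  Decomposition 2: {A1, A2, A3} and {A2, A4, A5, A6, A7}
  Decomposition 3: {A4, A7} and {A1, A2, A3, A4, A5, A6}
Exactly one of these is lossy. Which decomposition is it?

Decomposition 1: common = {A4, A6}, closure = {A1, A2, A4, A6, A7} → lossless.
Decomposition 2: common = {A2}, closure = {A1, A2, A4, A6, A7} → lossy.
Decomposition 3: common = {A4}, closure = {A1, A2, A4, A6, A7} → lossless.

Decomposition 2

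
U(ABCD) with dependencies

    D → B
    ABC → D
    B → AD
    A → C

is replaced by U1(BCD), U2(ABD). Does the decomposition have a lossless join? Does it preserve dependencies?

Lossless test: (BD)⁺ = {ABCD}, which contains all of one fragment — lossless.
Dependency preservation: the restricted closure of {A} across the fragments never reaches {C}, so A → C cannot be enforced without a join — not preserved.

lossless but not dependency-preserving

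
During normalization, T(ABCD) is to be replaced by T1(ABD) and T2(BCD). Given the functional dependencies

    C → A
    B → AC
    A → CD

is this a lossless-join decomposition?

Common attributes: T1 ∩ T2 = {BD}.
Closure of {BD}: B → AC applies, adding AC. So (BD)⁺ = {ABCD}.
This closure contains every attribute of T1, so T1 ∩ T2 → T1. The join is lossless.

Yes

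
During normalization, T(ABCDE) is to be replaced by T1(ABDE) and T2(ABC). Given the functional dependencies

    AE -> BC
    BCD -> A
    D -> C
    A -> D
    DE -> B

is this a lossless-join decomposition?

Common attributes: T1 ∩ T2 = {AB}.
Closure of {AB}: A → D applies, adding D; D → C applies, adding C. So (AB)⁺ = {ABCD}.
This closure contains every attribute of T2, so T1 ∩ T2 → T2. The join is lossless.

Yes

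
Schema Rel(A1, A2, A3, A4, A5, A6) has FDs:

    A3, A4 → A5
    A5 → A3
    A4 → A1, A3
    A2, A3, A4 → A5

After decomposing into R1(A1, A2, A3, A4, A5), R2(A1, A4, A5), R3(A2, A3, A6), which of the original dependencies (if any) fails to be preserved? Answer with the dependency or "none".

A3, A4 → A5 lies within R1.
A5 → A3 lies within R1.
A4 → A1, A3 lies within R1.
A2, A3, A4 → A5 lies within R1.
Every dependency is enforceable on the fragments, so the decomposition is dependency-preserving.

none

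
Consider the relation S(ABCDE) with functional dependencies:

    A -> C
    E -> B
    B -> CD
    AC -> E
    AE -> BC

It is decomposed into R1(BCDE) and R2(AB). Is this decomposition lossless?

No

Common attributes: R1 ∩ R2 = {B}.
Closure of {B}: B → CD applies, adding CD. So (B)⁺ = {BCD}.
The closure contains neither all of R1 = {BCDE} nor all of R2 = {AB}, so the common attributes are not a superkey of either fragment. The join is lossy.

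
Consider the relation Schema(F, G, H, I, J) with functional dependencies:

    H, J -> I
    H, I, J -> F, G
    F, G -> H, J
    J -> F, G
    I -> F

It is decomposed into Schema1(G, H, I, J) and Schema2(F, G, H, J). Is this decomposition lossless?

Yes

Common attributes: Schema1 ∩ Schema2 = {G, H, J}.
Closure of {G, H, J}: H, J → I applies, adding I; H, I, J → F, G applies, adding F. So (G, H, J)⁺ = {F, G, H, I, J}.
This closure contains every attribute of Schema1, so Schema1 ∩ Schema2 → Schema1. The join is lossless.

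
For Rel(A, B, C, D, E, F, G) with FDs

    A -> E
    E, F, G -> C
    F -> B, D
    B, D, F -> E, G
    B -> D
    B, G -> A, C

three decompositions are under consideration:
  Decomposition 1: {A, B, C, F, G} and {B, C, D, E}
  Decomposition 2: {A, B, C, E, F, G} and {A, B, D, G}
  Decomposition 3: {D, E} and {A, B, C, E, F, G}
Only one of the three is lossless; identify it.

Decomposition 2

Decomposition 1: common = {B, C}, closure = {B, C, D} → lossy.
Decomposition 2: common = {A, B, G}, closure = {A, B, C, D, E, G} → lossless.
Decomposition 3: common = {E}, closure = {E} → lossy.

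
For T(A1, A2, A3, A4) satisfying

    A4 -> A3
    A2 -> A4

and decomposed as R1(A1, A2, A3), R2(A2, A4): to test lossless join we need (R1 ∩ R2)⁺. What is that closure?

R1 ∩ R2 = {A2}.
A2 → A4 applies, adding A4
A4 → A3 applies, adding A3
Closure: {A2, A3, A4}.

A2, A3, A4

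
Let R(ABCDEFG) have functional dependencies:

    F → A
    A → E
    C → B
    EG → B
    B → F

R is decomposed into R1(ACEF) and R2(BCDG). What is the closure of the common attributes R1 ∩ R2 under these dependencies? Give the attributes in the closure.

R1 ∩ R2 = {C}.
C → B applies, adding B
B → F applies, adding F
F → A applies, adding A
A → E applies, adding E
Closure: {ABCEF}.

ABCEF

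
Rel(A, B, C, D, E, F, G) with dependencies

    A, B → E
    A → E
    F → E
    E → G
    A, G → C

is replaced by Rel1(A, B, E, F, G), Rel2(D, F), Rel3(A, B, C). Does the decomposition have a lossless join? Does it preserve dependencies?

lossy but dependency-preserving

Lossless test (chase): Rows 1 and 3 agree on A, B; apply A, B→E and equate their E entries. Rows 1 and 2 agree on F; apply F→E and equate their E entries. Rows 1 and 2 agree on E; apply E→G and equate their G entries. Rows 1 and 3 agree on E; apply E→G and equate their G entries. Rows 1 and 3 agree on A, G; apply A, G→C and equate their C entries. No row becomes fully distinguished — the join is lossy.
Dependency preservation: A, G → C is not contained in any single fragment, but the restricted closure of its left-hand side across the fragments still reaches the right-hand side; the remaining FDs each lie inside some fragment. All dependencies are preserved.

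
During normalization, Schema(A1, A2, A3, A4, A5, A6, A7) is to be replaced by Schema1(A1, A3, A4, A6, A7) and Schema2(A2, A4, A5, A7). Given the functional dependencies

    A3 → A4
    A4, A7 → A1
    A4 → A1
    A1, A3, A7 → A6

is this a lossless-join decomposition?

Common attributes: Schema1 ∩ Schema2 = {A4, A7}.
Closure of {A4, A7}: A4, A7 → A1 applies, adding A1. So (A4, A7)⁺ = {A1, A4, A7}.
The closure contains neither all of Schema1 = {A1, A3, A4, A6, A7} nor all of Schema2 = {A2, A4, A5, A7}, so the common attributes are not a superkey of either fragment. The join is lossy.

No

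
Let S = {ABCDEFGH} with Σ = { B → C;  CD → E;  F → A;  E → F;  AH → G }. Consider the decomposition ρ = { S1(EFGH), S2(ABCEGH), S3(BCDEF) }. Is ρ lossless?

Chase test. Columns are ABCDEFGH; row i has aⱼ where attribute j ∈ Si, else bᵢⱼ.
Initial tableau (one row per fragment):
  row 1: b11 b12 b13 b14 a5 a6 a7 a8
  row 2: a1 a2 a3 b24 a5 b26 a7 a8
  row 3: b31 a2 a3 a4 a5 a6 b37 b38
Rows 1 and 3 agree on F; apply F→A and equate their A entries.
Rows 1 and 2 agree on E; apply E→F and equate their F entries.
Rows 1 and 2 agree on F; apply F→A and equate their A entries.
No row becomes fully distinguished — the join is lossy.

No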